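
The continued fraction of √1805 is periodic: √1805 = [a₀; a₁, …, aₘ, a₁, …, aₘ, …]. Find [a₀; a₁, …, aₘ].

a₀ = ⌊√1805⌋ = 42.
With m₀=0, d₀=1 and mₖ₊₁ = dₖaₖ − mₖ, dₖ₊₁ = (n − mₖ₊₁²)/dₖ, aₖ₊₁ = ⌊(a₀+mₖ₊₁)/dₖ₊₁⌋:
  k=1: m=42, d=41, a=2
  k=2: m=40, d=5, a=16
  k=3: m=40, d=41, a=2
  k=4: m=42, d=1, a=84
d=1 and a=2a₀=84 at k=4, so the next step gives (m, d) = (42, 41) again — its k=1 value — and the period has length 4.

[42; 2, 16, 2, 84]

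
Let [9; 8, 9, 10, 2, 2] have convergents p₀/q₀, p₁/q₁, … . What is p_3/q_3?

6733/738

Using pₖ = aₖpₖ₋₁ + pₖ₋₂, qₖ = aₖqₖ₋₁ + qₖ₋₂ (with p₋₁=1, p₋₂=0, q₋₁=0, q₋₂=1):
  k=0: a=9, p=9, q=1
  k=1: a=8, p=73, q=8
  k=2: a=9, p=666, q=73
  k=3: a=10, p=6733, q=738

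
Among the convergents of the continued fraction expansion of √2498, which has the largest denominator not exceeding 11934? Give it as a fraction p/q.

249850/4999

√2498 = [49; 1, 48, 1, 98, …] (period length 4).
Convergents:
  p_0/q_0 = 49/1
  p_1/q_1 = 50/1
  p_2/q_2 = 2449/49
  p_3/q_3 = 2499/50
  p_4/q_4 = 247351/4949
  p_5/q_5 = 249850/4999
  p_6/q_6 = 12240151/244901
q_5 = 4999 ≤ 11934 < 244901 = q_6, so the answer is 249850/4999.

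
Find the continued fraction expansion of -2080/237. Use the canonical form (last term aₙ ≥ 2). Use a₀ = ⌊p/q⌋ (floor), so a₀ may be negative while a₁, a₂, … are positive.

-2080 = -9·237 + 53
237 = 4·53 + 25
53 = 2·25 + 3
25 = 8·3 + 1
3 = 3·1 + 0  (stop)
So -2080/237 = [-9; 4, 2, 8, 3].

[-9; 4, 2, 8, 3]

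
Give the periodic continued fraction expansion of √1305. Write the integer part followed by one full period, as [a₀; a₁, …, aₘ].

a₀ = ⌊√1305⌋ = 36.
With m₀=0, d₀=1 and mₖ₊₁ = dₖaₖ − mₖ, dₖ₊₁ = (n − mₖ₊₁²)/dₖ, aₖ₊₁ = ⌊(a₀+mₖ₊₁)/dₖ₊₁⌋:
  k=1: m=36, d=9, a=8
  k=2: m=36, d=1, a=72
d=1 and a=2a₀=72 at k=2, so the next step gives (m, d) = (36, 9) again — its k=1 value — and the period has length 2.

[36; 8, 72]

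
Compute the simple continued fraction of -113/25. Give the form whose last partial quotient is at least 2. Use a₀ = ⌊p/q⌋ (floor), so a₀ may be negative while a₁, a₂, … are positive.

[-5; 2, 12]

-113 = -5×25 + 12
25 = 2×12 + 1
12 = 12×1 + 0  (stop)
So -113/25 = [-5; 2, 12].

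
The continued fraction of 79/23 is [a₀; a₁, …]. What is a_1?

79 = 3·23 + 10   →  a_0 = 3
23 = 2·10 + 3   →  a_1 = 2

2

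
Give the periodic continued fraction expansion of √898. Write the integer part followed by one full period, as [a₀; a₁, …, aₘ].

[29; 1, 28, 1, 58]

a₀ = ⌊√898⌋ = 29.
With m₀=0, d₀=1 and mₖ₊₁ = dₖaₖ − mₖ, dₖ₊₁ = (n − mₖ₊₁²)/dₖ, aₖ₊₁ = ⌊(a₀+mₖ₊₁)/dₖ₊₁⌋:
  k=1: m=29, d=57, a=1
  k=2: m=28, d=2, a=28
  k=3: m=28, d=57, a=1
  k=4: m=29, d=1, a=58
d=1 and a=2a₀=58 at k=4, so the next step gives (m, d) = (29, 57) again — its k=1 value — and the period has length 4.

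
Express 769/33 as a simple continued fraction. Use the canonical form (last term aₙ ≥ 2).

769 = 23·33 + 10
33 = 3·10 + 3
10 = 3·3 + 1
3 = 3·1 + 0  (stop)
So 769/33 = [23; 3, 3, 3].

[23; 3, 3, 3]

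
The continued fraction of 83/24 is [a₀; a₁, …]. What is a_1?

83 = 3·24 + 11   →  a_0 = 3
24 = 2·11 + 2   →  a_1 = 2

2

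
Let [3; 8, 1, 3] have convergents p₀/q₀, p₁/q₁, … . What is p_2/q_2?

Using pₖ = aₖpₖ₋₁ + pₖ₋₂, qₖ = aₖqₖ₋₁ + qₖ₋₂ (with p₋₁=1, p₋₂=0, q₋₁=0, q₋₂=1):
  k=0: a=3, p=3, q=1
  k=1: a=8, p=25, q=8
  k=2: a=1, p=28, q=9

28/9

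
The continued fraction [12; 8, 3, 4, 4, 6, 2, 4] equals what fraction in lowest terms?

333043/27478

Using pₖ = aₖpₖ₋₁ + pₖ₋₂ and qₖ = aₖqₖ₋₁ + qₖ₋₂:
  k=0: a=12, p=12, q=1
  k=1: a=8, p=97, q=8
  k=2: a=3, p=303, q=25
  k=3: a=4, p=1309, q=108
  k=4: a=4, p=5539, q=457
  k=5: a=6, p=34543, q=2850
  k=6: a=2, p=74625, q=6157
  k=7: a=4, p=333043, q=27478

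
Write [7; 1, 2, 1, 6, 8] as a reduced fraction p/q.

Using pₖ = aₖpₖ₋₁ + pₖ₋₂ and qₖ = aₖqₖ₋₁ + qₖ₋₂:
  k=0: a=7, p=7, q=1
  k=1: a=1, p=8, q=1
  k=2: a=2, p=23, q=3
  k=3: a=1, p=31, q=4
  k=4: a=6, p=209, q=27
  k=5: a=8, p=1703, q=220

1703/220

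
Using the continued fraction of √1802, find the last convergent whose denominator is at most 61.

849/20

√1802 = [42; 2, 4, 2, 84, …] (period length 4).
Convergents:
  p_0/q_0 = 42/1
  p_1/q_1 = 85/2
  p_2/q_2 = 382/9
  p_3/q_3 = 849/20
  p_4/q_4 = 71698/1689
q_3 = 20 ≤ 61 < 1689 = q_4, so the answer is 849/20.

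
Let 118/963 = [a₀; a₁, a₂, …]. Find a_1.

118 = 0·963 + 118   →  a_0 = 0
963 = 8·118 + 19   →  a_1 = 8

8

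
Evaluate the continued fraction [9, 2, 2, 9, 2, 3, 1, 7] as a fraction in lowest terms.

Using pₖ = aₖpₖ₋₁ + pₖ₋₂ and qₖ = aₖqₖ₋₁ + qₖ₋₂:
  k=0: a=9, p=9, q=1
  k=1: a=2, p=19, q=2
  k=2: a=2, p=47, q=5
  k=3: a=9, p=442, q=47
  k=4: a=2, p=931, q=99
  k=5: a=3, p=3235, q=344
  k=6: a=1, p=4166, q=443
  k=7: a=7, p=32397, q=3445

32397/3445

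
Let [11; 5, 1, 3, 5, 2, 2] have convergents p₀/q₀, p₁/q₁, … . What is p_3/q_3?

257/23

Using pₖ = aₖpₖ₋₁ + pₖ₋₂, qₖ = aₖqₖ₋₁ + qₖ₋₂ (with p₋₁=1, p₋₂=0, q₋₁=0, q₋₂=1):
  k=0: a=11, p=11, q=1
  k=1: a=5, p=56, q=5
  k=2: a=1, p=67, q=6
  k=3: a=3, p=257, q=23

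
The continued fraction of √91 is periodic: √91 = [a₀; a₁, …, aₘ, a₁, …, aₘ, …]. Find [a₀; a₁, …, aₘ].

[9; 1, 1, 5, 1, 5, 1, 1, 18]

a₀ = ⌊√91⌋ = 9.
With m₀=0, d₀=1 and mₖ₊₁ = dₖaₖ − mₖ, dₖ₊₁ = (n − mₖ₊₁²)/dₖ, aₖ₊₁ = ⌊(a₀+mₖ₊₁)/dₖ₊₁⌋:
  k=1: m=9, d=10, a=1
  k=2: m=1, d=9, a=1
  k=3: m=8, d=3, a=5
  k=4: m=7, d=14, a=1
  k=5: m=7, d=3, a=5
  k=6: m=8, d=9, a=1
  k=7: m=1, d=10, a=1
  k=8: m=9, d=1, a=18
d=1 and a=2a₀=18 at k=8, so the next step gives (m, d) = (9, 10) again — its k=1 value — and the period has length 8.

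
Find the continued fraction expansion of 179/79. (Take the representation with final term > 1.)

[2; 3, 1, 3, 5]

179 = 2×79 + 21
79 = 3×21 + 16
21 = 1×16 + 5
16 = 3×5 + 1
5 = 5×1 + 0  (stop)
So 179/79 = [2; 3, 1, 3, 5].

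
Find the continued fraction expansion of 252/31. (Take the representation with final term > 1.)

[8; 7, 1, 3]

252 = 8·31 + 4
31 = 7·4 + 3
4 = 1·3 + 1
3 = 3·1 + 0  (stop)
So 252/31 = [8; 7, 1, 3].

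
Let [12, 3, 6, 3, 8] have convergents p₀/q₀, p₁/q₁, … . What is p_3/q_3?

Using pₖ = aₖpₖ₋₁ + pₖ₋₂, qₖ = aₖqₖ₋₁ + qₖ₋₂ (with p₋₁=1, p₋₂=0, q₋₁=0, q₋₂=1):
  k=0: a=12, p=12, q=1
  k=1: a=3, p=37, q=3
  k=2: a=6, p=234, q=19
  k=3: a=3, p=739, q=60

739/60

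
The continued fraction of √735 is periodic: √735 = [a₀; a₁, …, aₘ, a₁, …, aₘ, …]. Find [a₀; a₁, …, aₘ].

a₀ = ⌊√735⌋ = 27.
With m₀=0, d₀=1 and mₖ₊₁ = dₖaₖ − mₖ, dₖ₊₁ = (n − mₖ₊₁²)/dₖ, aₖ₊₁ = ⌊(a₀+mₖ₊₁)/dₖ₊₁⌋:
  k=1: m=27, d=6, a=9
  k=2: m=27, d=1, a=54
d=1 and a=2a₀=54 at k=2, so the next step gives (m, d) = (27, 6) again — its k=1 value — and the period has length 2.

[27; 9, 54]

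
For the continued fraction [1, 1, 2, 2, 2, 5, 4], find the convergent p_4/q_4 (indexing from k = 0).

Using pₖ = aₖpₖ₋₁ + pₖ₋₂, qₖ = aₖqₖ₋₁ + qₖ₋₂ (with p₋₁=1, p₋₂=0, q₋₁=0, q₋₂=1):
  k=0: a=1, p=1, q=1
  k=1: a=1, p=2, q=1
  k=2: a=2, p=5, q=3
  k=3: a=2, p=12, q=7
  k=4: a=2, p=29, q=17

29/17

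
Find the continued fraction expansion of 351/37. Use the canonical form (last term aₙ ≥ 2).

351 = 9·37 + 18
37 = 2·18 + 1
18 = 18·1 + 0  (stop)
So 351/37 = [9; 2, 18].

[9; 2, 18]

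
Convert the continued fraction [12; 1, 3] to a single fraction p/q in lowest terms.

51/4

Using pₖ = aₖpₖ₋₁ + pₖ₋₂ and qₖ = aₖqₖ₋₁ + qₖ₋₂:
  k=0: a=12, p=12, q=1
  k=1: a=1, p=13, q=1
  k=2: a=3, p=51, q=4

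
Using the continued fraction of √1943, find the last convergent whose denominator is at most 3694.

√1943 = [44; 12, 1, 1, 2, 1, 1, 12, 88, …] (period length 8).
Convergents:
  p_0/q_0 = 44/1
  p_1/q_1 = 529/12
  p_2/q_2 = 573/13
  p_3/q_3 = 1102/25
  p_4/q_4 = 2777/63
  p_5/q_5 = 3879/88
  p_6/q_6 = 6656/151
  p_7/q_7 = 83751/1900
  p_8/q_8 = 7376744/167351
q_7 = 1900 ≤ 3694 < 167351 = q_8, so the answer is 83751/1900.

83751/1900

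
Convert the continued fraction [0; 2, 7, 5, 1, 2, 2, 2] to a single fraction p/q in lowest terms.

696/1489

Using pₖ = aₖpₖ₋₁ + pₖ₋₂ and qₖ = aₖqₖ₋₁ + qₖ₋₂:
  k=0: a=0, p=0, q=1
  k=1: a=2, p=1, q=2
  k=2: a=7, p=7, q=15
  k=3: a=5, p=36, q=77
  k=4: a=1, p=43, q=92
  k=5: a=2, p=122, q=261
  k=6: a=2, p=287, q=614
  k=7: a=2, p=696, q=1489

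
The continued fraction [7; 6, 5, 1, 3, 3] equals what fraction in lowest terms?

3316/463

Fold from the inside: start with 3/1.
  3 + 1/3 = 10/3
  1 + 3/10 = 13/10
  5 + 10/13 = 75/13
  6 + 13/75 = 463/75
  7 + 75/463 = 3316/463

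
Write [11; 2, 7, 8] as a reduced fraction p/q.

Fold from the inside: start with 8/1.
  7 + 1/8 = 57/8
  2 + 8/57 = 122/57
  11 + 57/122 = 1399/122

1399/122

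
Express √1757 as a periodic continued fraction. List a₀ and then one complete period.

[41; 1, 10, 1, 82]

a₀ = ⌊√1757⌋ = 41.
With m₀=0, d₀=1 and mₖ₊₁ = dₖaₖ − mₖ, dₖ₊₁ = (n − mₖ₊₁²)/dₖ, aₖ₊₁ = ⌊(a₀+mₖ₊₁)/dₖ₊₁⌋:
  k=1: m=41, d=76, a=1
  k=2: m=35, d=7, a=10
  k=3: m=35, d=76, a=1
  k=4: m=41, d=1, a=82
d=1 and a=2a₀=82 at k=4, so the next step gives (m, d) = (41, 76) again — its k=1 value — and the period has length 4.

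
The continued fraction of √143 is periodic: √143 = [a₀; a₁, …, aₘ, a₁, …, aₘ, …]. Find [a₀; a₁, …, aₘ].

a₀ = ⌊√143⌋ = 11.
With m₀=0, d₀=1 and mₖ₊₁ = dₖaₖ − mₖ, dₖ₊₁ = (n − mₖ₊₁²)/dₖ, aₖ₊₁ = ⌊(a₀+mₖ₊₁)/dₖ₊₁⌋:
  k=1: m=11, d=22, a=1
  k=2: m=11, d=1, a=22
d=1 and a=2a₀=22 at k=2, so the next step gives (m, d) = (11, 22) again — its k=1 value — and the period has length 2.

[11; 1, 22]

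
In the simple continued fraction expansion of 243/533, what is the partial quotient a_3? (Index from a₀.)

243 = 0·533 + 243   →  a_0 = 0
533 = 2·243 + 47   →  a_1 = 2
243 = 5·47 + 8   →  a_2 = 5
47 = 5·8 + 7   →  a_3 = 5

5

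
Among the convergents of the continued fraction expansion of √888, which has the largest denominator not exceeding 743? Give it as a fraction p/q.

√888 = [29; 1, 3, 1, 58, …] (period length 4).
Convergents:
  p_0/q_0 = 29/1
  p_1/q_1 = 30/1
  p_2/q_2 = 119/4
  p_3/q_3 = 149/5
  p_4/q_4 = 8761/294
  p_5/q_5 = 8910/299
  p_6/q_6 = 35491/1191
q_5 = 299 ≤ 743 < 1191 = q_6, so the answer is 8910/299.

8910/299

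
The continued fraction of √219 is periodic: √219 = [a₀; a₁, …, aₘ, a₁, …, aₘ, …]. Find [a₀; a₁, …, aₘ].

[14; 1, 3, 1, 28]

a₀ = ⌊√219⌋ = 14.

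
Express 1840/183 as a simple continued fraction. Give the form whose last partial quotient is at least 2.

[10; 18, 3, 3]

1840 = 10*183 + 10
183 = 18*10 + 3
10 = 3*3 + 1
3 = 3*1 + 0  (stop)
So 1840/183 = [10; 18, 3, 3].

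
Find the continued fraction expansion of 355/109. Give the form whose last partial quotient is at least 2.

355 = 3·109 + 28
109 = 3·28 + 25
28 = 1·25 + 3
25 = 8·3 + 1
3 = 3·1 + 0  (stop)
So 355/109 = [3; 3, 1, 8, 3].

[3; 3, 1, 8, 3]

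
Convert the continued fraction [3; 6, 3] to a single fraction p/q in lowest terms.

Fold from the inside: start with 3/1.
  6 + 1/3 = 19/3
  3 + 3/19 = 60/19

60/19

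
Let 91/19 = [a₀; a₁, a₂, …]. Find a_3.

91 = 4·19 + 15   →  a_0 = 4
19 = 1·15 + 4   →  a_1 = 1
15 = 3·4 + 3   →  a_2 = 3
4 = 1·3 + 1   →  a_3 = 1

1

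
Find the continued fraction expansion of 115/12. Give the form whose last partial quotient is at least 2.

[9; 1, 1, 2, 2]

115 = 9·12 + 7
12 = 1·7 + 5
7 = 1·5 + 2
5 = 2·2 + 1
2 = 2·1 + 0  (stop)
So 115/12 = [9; 1, 1, 2, 2].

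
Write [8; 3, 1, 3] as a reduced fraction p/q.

124/15

Using pₖ = aₖpₖ₋₁ + pₖ₋₂ and qₖ = aₖqₖ₋₁ + qₖ₋₂:
  k=0: a=8, p=8, q=1
  k=1: a=3, p=25, q=3
  k=2: a=1, p=33, q=4
  k=3: a=3, p=124, q=15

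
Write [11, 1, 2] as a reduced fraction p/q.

35/3

Fold from the inside: start with 2/1.
  1 + 1/2 = 3/2
  11 + 2/3 = 35/3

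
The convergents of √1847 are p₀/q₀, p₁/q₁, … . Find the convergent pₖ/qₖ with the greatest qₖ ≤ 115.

1848/43

√1847 = [42; 1, 41, 1, 84, …] (period length 4).
Convergents:
  p_0/q_0 = 42/1
  p_1/q_1 = 43/1
  p_2/q_2 = 1805/42
  p_3/q_3 = 1848/43
  p_4/q_4 = 157037/3654
q_3 = 43 ≤ 115 < 3654 = q_4, so the answer is 1848/43.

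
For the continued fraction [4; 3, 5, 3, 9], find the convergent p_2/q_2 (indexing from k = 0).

Using pₖ = aₖpₖ₋₁ + pₖ₋₂, qₖ = aₖqₖ₋₁ + qₖ₋₂ (with p₋₁=1, p₋₂=0, q₋₁=0, q₋₂=1):
  k=0: a=4, p=4, q=1
  k=1: a=3, p=13, q=3
  k=2: a=5, p=69, q=16

69/16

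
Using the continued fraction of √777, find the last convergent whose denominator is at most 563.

12460/447

√777 = [27; 1, 6, 1, 54, …] (period length 4).
Convergents:
  p_0/q_0 = 27/1
  p_1/q_1 = 28/1
  p_2/q_2 = 195/7
  p_3/q_3 = 223/8
  p_4/q_4 = 12237/439
  p_5/q_5 = 12460/447
  p_6/q_6 = 86997/3121
q_5 = 447 ≤ 563 < 3121 = q_6, so the answer is 12460/447.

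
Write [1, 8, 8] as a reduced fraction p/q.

73/65

Using pₖ = aₖpₖ₋₁ + pₖ₋₂ and qₖ = aₖqₖ₋₁ + qₖ₋₂:
  k=0: a=1, p=1, q=1
  k=1: a=8, p=9, q=8
  k=2: a=8, p=73, q=65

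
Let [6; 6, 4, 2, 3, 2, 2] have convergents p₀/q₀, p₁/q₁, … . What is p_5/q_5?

Using pₖ = aₖpₖ₋₁ + pₖ₋₂, qₖ = aₖqₖ₋₁ + qₖ₋₂ (with p₋₁=1, p₋₂=0, q₋₁=0, q₋₂=1):
  k=0: a=6, p=6, q=1
  k=1: a=6, p=37, q=6
  k=2: a=4, p=154, q=25
  k=3: a=2, p=345, q=56
  k=4: a=3, p=1189, q=193
  k=5: a=2, p=2723, q=442

2723/442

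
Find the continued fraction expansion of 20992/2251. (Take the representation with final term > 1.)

[9; 3, 14, 10, 2, 2]

20992 = 9*2251 + 733
2251 = 3*733 + 52
733 = 14*52 + 5
52 = 10*5 + 2
5 = 2*2 + 1
2 = 2*1 + 0  (stop)
So 20992/2251 = [9; 3, 14, 10, 2, 2].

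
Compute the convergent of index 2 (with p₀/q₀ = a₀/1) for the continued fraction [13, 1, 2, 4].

Using pₖ = aₖpₖ₋₁ + pₖ₋₂, qₖ = aₖqₖ₋₁ + qₖ₋₂ (with p₋₁=1, p₋₂=0, q₋₁=0, q₋₂=1):
  k=0: a=13, p=13, q=1
  k=1: a=1, p=14, q=1
  k=2: a=2, p=41, q=3

41/3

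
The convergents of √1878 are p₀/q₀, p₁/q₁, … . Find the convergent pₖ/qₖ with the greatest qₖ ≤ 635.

16901/390

√1878 = [43; 2, 1, 42, 1, 2, 86, …] (period length 6).
Convergents:
  p_0/q_0 = 43/1
  p_1/q_1 = 87/2
  p_2/q_2 = 130/3
  p_3/q_3 = 5547/128
  p_4/q_4 = 5677/131
  p_5/q_5 = 16901/390
  p_6/q_6 = 1459163/33671
q_5 = 390 ≤ 635 < 33671 = q_6, so the answer is 16901/390.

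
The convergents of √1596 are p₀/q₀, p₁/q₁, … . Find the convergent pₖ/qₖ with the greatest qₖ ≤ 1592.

√1596 = [39; 1, 18, 1, 78, …] (period length 4).
Convergents:
  p_0/q_0 = 39/1
  p_1/q_1 = 40/1
  p_2/q_2 = 759/19
  p_3/q_3 = 799/20
  p_4/q_4 = 63081/1579
  p_5/q_5 = 63880/1599
q_4 = 1579 ≤ 1592 < 1599 = q_5, so the answer is 63081/1579.

63081/1579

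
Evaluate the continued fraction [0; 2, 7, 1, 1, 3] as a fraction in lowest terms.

Fold from the inside: start with 3/1.
  1 + 1/3 = 4/3
  1 + 3/4 = 7/4
  7 + 4/7 = 53/7
  2 + 7/53 = 113/53
  0 + 53/113 = 53/113

53/113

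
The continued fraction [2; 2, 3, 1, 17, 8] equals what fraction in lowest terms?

Using pₖ = aₖpₖ₋₁ + pₖ₋₂ and qₖ = aₖqₖ₋₁ + qₖ₋₂:
  k=0: a=2, p=2, q=1
  k=1: a=2, p=5, q=2
  k=2: a=3, p=17, q=7
  k=3: a=1, p=22, q=9
  k=4: a=17, p=391, q=160
  k=5: a=8, p=3150, q=1289

3150/1289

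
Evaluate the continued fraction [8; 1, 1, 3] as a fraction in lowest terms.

Using pₖ = aₖpₖ₋₁ + pₖ₋₂ and qₖ = aₖqₖ₋₁ + qₖ₋₂:
  k=0: a=8, p=8, q=1
  k=1: a=1, p=9, q=1
  k=2: a=1, p=17, q=2
  k=3: a=3, p=60, q=7

60/7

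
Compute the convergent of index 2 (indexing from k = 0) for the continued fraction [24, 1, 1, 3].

Using pₖ = aₖpₖ₋₁ + pₖ₋₂, qₖ = aₖqₖ₋₁ + qₖ₋₂ (with p₋₁=1, p₋₂=0, q₋₁=0, q₋₂=1):
  k=0: a=24, p=24, q=1
  k=1: a=1, p=25, q=1
  k=2: a=1, p=49, q=2

49/2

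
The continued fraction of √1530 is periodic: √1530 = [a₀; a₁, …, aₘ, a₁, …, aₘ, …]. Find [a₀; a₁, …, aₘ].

[39; 8, 1, 2, 8, 2, 1, 8, 78]

a₀ = ⌊√1530⌋ = 39.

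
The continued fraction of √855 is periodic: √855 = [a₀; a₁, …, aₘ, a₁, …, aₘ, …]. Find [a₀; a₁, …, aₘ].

a₀ = ⌊√855⌋ = 29.
With m₀=0, d₀=1 and mₖ₊₁ = dₖaₖ − mₖ, dₖ₊₁ = (n − mₖ₊₁²)/dₖ, aₖ₊₁ = ⌊(a₀+mₖ₊₁)/dₖ₊₁⌋:
  k=1: m=29, d=14, a=4
  k=2: m=27, d=9, a=6
  k=3: m=27, d=14, a=4
  k=4: m=29, d=1, a=58
d=1 and a=2a₀=58 at k=4, so the next step gives (m, d) = (29, 14) again — its k=1 value — and the period has length 4.

[29; 4, 6, 4, 58]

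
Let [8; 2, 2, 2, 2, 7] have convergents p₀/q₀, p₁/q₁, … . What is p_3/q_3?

Using pₖ = aₖpₖ₋₁ + pₖ₋₂, qₖ = aₖqₖ₋₁ + qₖ₋₂ (with p₋₁=1, p₋₂=0, q₋₁=0, q₋₂=1):
  k=0: a=8, p=8, q=1
  k=1: a=2, p=17, q=2
  k=2: a=2, p=42, q=5
  k=3: a=2, p=101, q=12

101/12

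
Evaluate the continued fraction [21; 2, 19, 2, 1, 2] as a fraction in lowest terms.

6833/318

Using pₖ = aₖpₖ₋₁ + pₖ₋₂ and qₖ = aₖqₖ₋₁ + qₖ₋₂:
  k=0: a=21, p=21, q=1
  k=1: a=2, p=43, q=2
  k=2: a=19, p=838, q=39
  k=3: a=2, p=1719, q=80
  k=4: a=1, p=2557, q=119
  k=5: a=2, p=6833, q=318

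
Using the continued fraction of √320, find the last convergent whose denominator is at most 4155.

√320 = [17; 1, 7, 1, 34, …] (period length 4).
Convergents:
  p_0/q_0 = 17/1
  p_1/q_1 = 18/1
  p_2/q_2 = 143/8
  p_3/q_3 = 161/9
  p_4/q_4 = 5617/314
  p_5/q_5 = 5778/323
  p_6/q_6 = 46063/2575
  p_7/q_7 = 51841/2898
  p_8/q_8 = 1808657/101107
q_7 = 2898 ≤ 4155 < 101107 = q_8, so the answer is 51841/2898.

51841/2898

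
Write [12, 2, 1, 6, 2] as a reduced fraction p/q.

531/43

Fold from the inside: start with 2/1.
  6 + 1/2 = 13/2
  1 + 2/13 = 15/13
  2 + 13/15 = 43/15
  12 + 15/43 = 531/43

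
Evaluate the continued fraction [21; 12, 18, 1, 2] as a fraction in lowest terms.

14231/675

Using pₖ = aₖpₖ₋₁ + pₖ₋₂ and qₖ = aₖqₖ₋₁ + qₖ₋₂:
  k=0: a=21, p=21, q=1
  k=1: a=12, p=253, q=12
  k=2: a=18, p=4575, q=217
  k=3: a=1, p=4828, q=229
  k=4: a=2, p=14231, q=675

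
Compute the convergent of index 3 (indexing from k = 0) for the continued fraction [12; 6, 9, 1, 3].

742/61

Using pₖ = aₖpₖ₋₁ + pₖ₋₂, qₖ = aₖqₖ₋₁ + qₖ₋₂ (with p₋₁=1, p₋₂=0, q₋₁=0, q₋₂=1):
  k=0: a=12, p=12, q=1
  k=1: a=6, p=73, q=6
  k=2: a=9, p=669, q=55
  k=3: a=1, p=742, q=61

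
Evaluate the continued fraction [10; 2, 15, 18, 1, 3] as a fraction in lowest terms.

24459/2333

Fold from the inside: start with 3/1.
  1 + 1/3 = 4/3
  18 + 3/4 = 75/4
  15 + 4/75 = 1129/75
  2 + 75/1129 = 2333/1129
  10 + 1129/2333 = 24459/2333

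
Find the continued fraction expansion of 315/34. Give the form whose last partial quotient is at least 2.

[9; 3, 1, 3, 2]

315 = 9·34 + 9
34 = 3·9 + 7
9 = 1·7 + 2
7 = 3·2 + 1
2 = 2·1 + 0  (stop)
So 315/34 = [9; 3, 1, 3, 2].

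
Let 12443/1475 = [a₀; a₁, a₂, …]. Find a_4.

12443 = 8·1475 + 643   →  a_0 = 8
1475 = 2·643 + 189   →  a_1 = 2
643 = 3·189 + 76   →  a_2 = 3
189 = 2·76 + 37   →  a_3 = 2
76 = 2·37 + 2   →  a_4 = 2

2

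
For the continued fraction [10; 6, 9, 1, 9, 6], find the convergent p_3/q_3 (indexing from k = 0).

Using pₖ = aₖpₖ₋₁ + pₖ₋₂, qₖ = aₖqₖ₋₁ + qₖ₋₂ (with p₋₁=1, p₋₂=0, q₋₁=0, q₋₂=1):
  k=0: a=10, p=10, q=1
  k=1: a=6, p=61, q=6
  k=2: a=9, p=559, q=55
  k=3: a=1, p=620, q=61

620/61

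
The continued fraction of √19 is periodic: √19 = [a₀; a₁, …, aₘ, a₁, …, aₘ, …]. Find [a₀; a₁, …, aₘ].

[4; 2, 1, 3, 1, 2, 8]

a₀ = ⌊√19⌋ = 4.
With m₀=0, d₀=1 and mₖ₊₁ = dₖaₖ − mₖ, dₖ₊₁ = (n − mₖ₊₁²)/dₖ, aₖ₊₁ = ⌊(a₀+mₖ₊₁)/dₖ₊₁⌋:
  k=1: m=4, d=3, a=2
  k=2: m=2, d=5, a=1
  k=3: m=3, d=2, a=3
  k=4: m=3, d=5, a=1
  k=5: m=2, d=3, a=2
  k=6: m=4, d=1, a=8
d=1 and a=2a₀=8 at k=6, so the next step gives (m, d) = (4, 3) again — its k=1 value — and the period has length 6.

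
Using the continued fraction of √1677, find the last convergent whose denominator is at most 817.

√1677 = [40; 1, 19, 2, 19, 1, 80, …] (period length 6).
Convergents:
  p_0/q_0 = 40/1
  p_1/q_1 = 41/1
  p_2/q_2 = 819/20
  p_3/q_3 = 1679/41
  p_4/q_4 = 32720/799
  p_5/q_5 = 34399/840
q_4 = 799 ≤ 817 < 840 = q_5, so the answer is 32720/799.

32720/799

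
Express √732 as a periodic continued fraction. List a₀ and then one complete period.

a₀ = ⌊√732⌋ = 27.

[27; 18, 54]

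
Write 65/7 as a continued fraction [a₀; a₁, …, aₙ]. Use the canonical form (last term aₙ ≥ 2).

65 = 9·7 + 2
7 = 3·2 + 1
2 = 2·1 + 0  (stop)
So 65/7 = [9; 3, 2].

[9; 3, 2]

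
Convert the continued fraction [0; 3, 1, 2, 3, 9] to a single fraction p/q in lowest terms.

Fold from the inside: start with 9/1.
  3 + 1/9 = 28/9
  2 + 9/28 = 65/28
  1 + 28/65 = 93/65
  3 + 65/93 = 344/93
  0 + 93/344 = 93/344

93/344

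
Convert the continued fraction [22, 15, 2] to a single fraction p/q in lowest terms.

684/31

Fold from the inside: start with 2/1.
  15 + 1/2 = 31/2
  22 + 2/31 = 684/31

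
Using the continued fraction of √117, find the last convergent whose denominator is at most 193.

649/60

√117 = [10; 1, 4, 2, 4, 1, 20, …] (period length 6).
Convergents:
  p_0/q_0 = 10/1
  p_1/q_1 = 11/1
  p_2/q_2 = 54/5
  p_3/q_3 = 119/11
  p_4/q_4 = 530/49
  p_5/q_5 = 649/60
  p_6/q_6 = 13510/1249
q_5 = 60 ≤ 193 < 1249 = q_6, so the answer is 649/60.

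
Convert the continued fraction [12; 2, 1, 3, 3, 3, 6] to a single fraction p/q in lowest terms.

9271/750

Using pₖ = aₖpₖ₋₁ + pₖ₋₂ and qₖ = aₖqₖ₋₁ + qₖ₋₂:
  k=0: a=12, p=12, q=1
  k=1: a=2, p=25, q=2
  k=2: a=1, p=37, q=3
  k=3: a=3, p=136, q=11
  k=4: a=3, p=445, q=36
  k=5: a=3, p=1471, q=119
  k=6: a=6, p=9271, q=750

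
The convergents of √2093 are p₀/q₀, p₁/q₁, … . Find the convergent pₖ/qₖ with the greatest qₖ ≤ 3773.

√2093 = [45; 1, 2, 1, 90, …] (period length 4).
Convergents:
  p_0/q_0 = 45/1
  p_1/q_1 = 46/1
  p_2/q_2 = 137/3
  p_3/q_3 = 183/4
  p_4/q_4 = 16607/363
  p_5/q_5 = 16790/367
  p_6/q_6 = 50187/1097
  p_7/q_7 = 66977/1464
  p_8/q_8 = 6078117/132857
q_7 = 1464 ≤ 3773 < 132857 = q_8, so the answer is 66977/1464.

66977/1464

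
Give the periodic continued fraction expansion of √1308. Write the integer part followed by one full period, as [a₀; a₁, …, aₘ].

a₀ = ⌊√1308⌋ = 36.
With m₀=0, d₀=1 and mₖ₊₁ = dₖaₖ − mₖ, dₖ₊₁ = (n − mₖ₊₁²)/dₖ, aₖ₊₁ = ⌊(a₀+mₖ₊₁)/dₖ₊₁⌋:
  k=1: m=36, d=12, a=6
  k=2: m=36, d=1, a=72
d=1 and a=2a₀=72 at k=2, so the next step gives (m, d) = (36, 12) again — its k=1 value — and the period has length 2.

[36; 6, 72]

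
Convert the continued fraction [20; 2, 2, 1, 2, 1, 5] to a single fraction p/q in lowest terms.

3043/149

Using pₖ = aₖpₖ₋₁ + pₖ₋₂ and qₖ = aₖqₖ₋₁ + qₖ₋₂:
  k=0: a=20, p=20, q=1
  k=1: a=2, p=41, q=2
  k=2: a=2, p=102, q=5
  k=3: a=1, p=143, q=7
  k=4: a=2, p=388, q=19
  k=5: a=1, p=531, q=26
  k=6: a=5, p=3043, q=149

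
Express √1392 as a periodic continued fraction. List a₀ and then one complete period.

[37; 3, 4, 3, 74]

a₀ = ⌊√1392⌋ = 37.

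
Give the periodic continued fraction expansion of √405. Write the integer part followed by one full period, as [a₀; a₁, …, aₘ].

a₀ = ⌊√405⌋ = 20.

[20; 8, 40]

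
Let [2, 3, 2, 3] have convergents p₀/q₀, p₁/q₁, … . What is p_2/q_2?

Using pₖ = aₖpₖ₋₁ + pₖ₋₂, qₖ = aₖqₖ₋₁ + qₖ₋₂ (with p₋₁=1, p₋₂=0, q₋₁=0, q₋₂=1):
  k=0: a=2, p=2, q=1
  k=1: a=3, p=7, q=3
  k=2: a=2, p=16, q=7

16/7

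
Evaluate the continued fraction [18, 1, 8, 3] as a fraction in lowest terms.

529/28

Fold from the inside: start with 3/1.
  8 + 1/3 = 25/3
  1 + 3/25 = 28/25
  18 + 25/28 = 529/28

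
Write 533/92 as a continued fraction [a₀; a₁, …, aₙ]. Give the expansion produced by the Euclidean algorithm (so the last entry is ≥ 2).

[5; 1, 3, 1, 5, 3]

533 = 5*92 + 73
92 = 1*73 + 19
73 = 3*19 + 16
19 = 1*16 + 3
16 = 5*3 + 1
3 = 3*1 + 0  (stop)
So 533/92 = [5; 1, 3, 1, 5, 3].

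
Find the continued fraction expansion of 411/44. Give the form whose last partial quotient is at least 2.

[9; 2, 1, 14]

411 = 9·44 + 15
44 = 2·15 + 14
15 = 1·14 + 1
14 = 14·1 + 0  (stop)
So 411/44 = [9; 2, 1, 14].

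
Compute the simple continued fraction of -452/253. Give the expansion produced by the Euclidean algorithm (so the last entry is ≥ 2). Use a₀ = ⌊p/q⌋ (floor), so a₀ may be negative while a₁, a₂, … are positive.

[-2; 4, 1, 2, 5, 1, 2]

-452 = -2·253 + 54
253 = 4·54 + 37
54 = 1·37 + 17
37 = 2·17 + 3
17 = 5·3 + 2
3 = 1·2 + 1
2 = 2·1 + 0  (stop)
So -452/253 = [-2; 4, 1, 2, 5, 1, 2].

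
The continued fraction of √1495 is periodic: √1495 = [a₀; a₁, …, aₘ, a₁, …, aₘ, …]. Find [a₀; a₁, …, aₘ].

a₀ = ⌊√1495⌋ = 38.
With m₀=0, d₀=1 and mₖ₊₁ = dₖaₖ − mₖ, dₖ₊₁ = (n − mₖ₊₁²)/dₖ, aₖ₊₁ = ⌊(a₀+mₖ₊₁)/dₖ₊₁⌋:
  k=1: m=38, d=51, a=1
  k=2: m=13, d=26, a=1
  k=3: m=13, d=51, a=1
  k=4: m=38, d=1, a=76
d=1 and a=2a₀=76 at k=4, so the next step gives (m, d) = (38, 51) again — its k=1 value — and the period has length 4.

[38; 1, 1, 1, 76]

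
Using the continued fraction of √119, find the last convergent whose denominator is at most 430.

2629/241

√119 = [10; 1, 9, 1, 20, …] (period length 4).
Convergents:
  p_0/q_0 = 10/1
  p_1/q_1 = 11/1
  p_2/q_2 = 109/10
  p_3/q_3 = 120/11
  p_4/q_4 = 2509/230
  p_5/q_5 = 2629/241
  p_6/q_6 = 26170/2399
q_5 = 241 ≤ 430 < 2399 = q_6, so the answer is 2629/241.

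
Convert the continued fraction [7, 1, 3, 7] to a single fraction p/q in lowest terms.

225/29

Using pₖ = aₖpₖ₋₁ + pₖ₋₂ and qₖ = aₖqₖ₋₁ + qₖ₋₂:
  k=0: a=7, p=7, q=1
  k=1: a=1, p=8, q=1
  k=2: a=3, p=31, q=4
  k=3: a=7, p=225, q=29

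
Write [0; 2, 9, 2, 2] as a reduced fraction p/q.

47/99

Fold from the inside: start with 2/1.
  2 + 1/2 = 5/2
  9 + 2/5 = 47/5
  2 + 5/47 = 99/47
  0 + 47/99 = 47/99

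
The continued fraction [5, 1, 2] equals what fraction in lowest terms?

17/3

Using pₖ = aₖpₖ₋₁ + pₖ₋₂ and qₖ = aₖqₖ₋₁ + qₖ₋₂:
  k=0: a=5, p=5, q=1
  k=1: a=1, p=6, q=1
  k=2: a=2, p=17, q=3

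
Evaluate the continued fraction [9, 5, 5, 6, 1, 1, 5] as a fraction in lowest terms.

17714/1927

Fold from the inside: start with 5/1.
  1 + 1/5 = 6/5
  1 + 5/6 = 11/6
  6 + 6/11 = 72/11
  5 + 11/72 = 371/72
  5 + 72/371 = 1927/371
  9 + 371/1927 = 17714/1927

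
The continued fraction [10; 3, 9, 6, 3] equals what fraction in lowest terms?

Fold from the inside: start with 3/1.
  6 + 1/3 = 19/3
  9 + 3/19 = 174/19
  3 + 19/174 = 541/174
  10 + 174/541 = 5584/541

5584/541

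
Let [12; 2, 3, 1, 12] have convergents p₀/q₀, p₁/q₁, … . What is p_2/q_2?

Using pₖ = aₖpₖ₋₁ + pₖ₋₂, qₖ = aₖqₖ₋₁ + qₖ₋₂ (with p₋₁=1, p₋₂=0, q₋₁=0, q₋₂=1):
  k=0: a=12, p=12, q=1
  k=1: a=2, p=25, q=2
  k=2: a=3, p=87, q=7

87/7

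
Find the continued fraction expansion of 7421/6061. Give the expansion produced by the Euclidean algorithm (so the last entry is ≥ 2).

[1; 4, 2, 5, 3, 1, 4, 6]

7421 = 1·6061 + 1360
6061 = 4·1360 + 621
1360 = 2·621 + 118
621 = 5·118 + 31
118 = 3·31 + 25
31 = 1·25 + 6
25 = 4·6 + 1
6 = 6·1 + 0  (stop)
So 7421/6061 = [1; 4, 2, 5, 3, 1, 4, 6].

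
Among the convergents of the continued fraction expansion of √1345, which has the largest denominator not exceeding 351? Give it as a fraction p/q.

√1345 = [36; 1, 2, 14, 2, 1, 72, …] (period length 6).
Convergents:
  p_0/q_0 = 36/1
  p_1/q_1 = 37/1
  p_2/q_2 = 110/3
  p_3/q_3 = 1577/43
  p_4/q_4 = 3264/89
  p_5/q_5 = 4841/132
  p_6/q_6 = 351816/9593
q_5 = 132 ≤ 351 < 9593 = q_6, so the answer is 4841/132.

4841/132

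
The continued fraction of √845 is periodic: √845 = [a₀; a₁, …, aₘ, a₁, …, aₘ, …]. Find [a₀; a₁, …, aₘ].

a₀ = ⌊√845⌋ = 29.

[29; 14, 1, 1, 14, 58]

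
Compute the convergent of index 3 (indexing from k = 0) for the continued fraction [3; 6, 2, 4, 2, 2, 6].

Using pₖ = aₖpₖ₋₁ + pₖ₋₂, qₖ = aₖqₖ₋₁ + qₖ₋₂ (with p₋₁=1, p₋₂=0, q₋₁=0, q₋₂=1):
  k=0: a=3, p=3, q=1
  k=1: a=6, p=19, q=6
  k=2: a=2, p=41, q=13
  k=3: a=4, p=183, q=58

183/58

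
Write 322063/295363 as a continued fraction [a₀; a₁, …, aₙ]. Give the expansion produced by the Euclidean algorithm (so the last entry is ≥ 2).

322063 = 1×295363 + 26700
295363 = 11×26700 + 1663
26700 = 16×1663 + 92
1663 = 18×92 + 7
92 = 13×7 + 1
7 = 7×1 + 0  (stop)
So 322063/295363 = [1; 11, 16, 18, 13, 7].

[1; 11, 16, 18, 13, 7]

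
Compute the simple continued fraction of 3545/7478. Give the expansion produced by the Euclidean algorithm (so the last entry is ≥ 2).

[0; 2, 9, 7, 3, 8, 2]

3545 = 0*7478 + 3545
7478 = 2*3545 + 388
3545 = 9*388 + 53
388 = 7*53 + 17
53 = 3*17 + 2
17 = 8*2 + 1
2 = 2*1 + 0  (stop)
So 3545/7478 = [0; 2, 9, 7, 3, 8, 2].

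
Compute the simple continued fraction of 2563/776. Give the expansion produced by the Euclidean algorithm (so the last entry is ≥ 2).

[3; 3, 3, 3, 4, 2, 2]

2563 = 3×776 + 235
776 = 3×235 + 71
235 = 3×71 + 22
71 = 3×22 + 5
22 = 4×5 + 2
5 = 2×2 + 1
2 = 2×1 + 0  (stop)
So 2563/776 = [3; 3, 3, 3, 4, 2, 2].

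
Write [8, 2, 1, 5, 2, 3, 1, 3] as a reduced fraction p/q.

5203/623

Using pₖ = aₖpₖ₋₁ + pₖ₋₂ and qₖ = aₖqₖ₋₁ + qₖ₋₂:
  k=0: a=8, p=8, q=1
  k=1: a=2, p=17, q=2
  k=2: a=1, p=25, q=3
  k=3: a=5, p=142, q=17
  k=4: a=2, p=309, q=37
  k=5: a=3, p=1069, q=128
  k=6: a=1, p=1378, q=165
  k=7: a=3, p=5203, q=623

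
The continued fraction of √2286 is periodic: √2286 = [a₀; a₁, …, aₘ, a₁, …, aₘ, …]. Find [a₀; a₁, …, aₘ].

[47; 1, 4, 3, 10, 3, 4, 1, 94]

a₀ = ⌊√2286⌋ = 47.
With m₀=0, d₀=1 and mₖ₊₁ = dₖaₖ − mₖ, dₖ₊₁ = (n − mₖ₊₁²)/dₖ, aₖ₊₁ = ⌊(a₀+mₖ₊₁)/dₖ₊₁⌋:
  k=1: m=47, d=77, a=1
  k=2: m=30, d=18, a=4
  k=3: m=42, d=29, a=3
  k=4: m=45, d=9, a=10
  k=5: m=45, d=29, a=3
  k=6: m=42, d=18, a=4
  k=7: m=30, d=77, a=1
  k=8: m=47, d=1, a=94
d=1 and a=2a₀=94 at k=8, so the next step gives (m, d) = (47, 77) again — its k=1 value — and the period has length 8.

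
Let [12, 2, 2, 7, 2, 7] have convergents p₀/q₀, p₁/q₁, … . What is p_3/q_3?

459/37

Using pₖ = aₖpₖ₋₁ + pₖ₋₂, qₖ = aₖqₖ₋₁ + qₖ₋₂ (with p₋₁=1, p₋₂=0, q₋₁=0, q₋₂=1):
  k=0: a=12, p=12, q=1
  k=1: a=2, p=25, q=2
  k=2: a=2, p=62, q=5
  k=3: a=7, p=459, q=37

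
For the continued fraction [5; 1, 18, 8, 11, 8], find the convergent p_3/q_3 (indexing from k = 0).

910/153

Using pₖ = aₖpₖ₋₁ + pₖ₋₂, qₖ = aₖqₖ₋₁ + qₖ₋₂ (with p₋₁=1, p₋₂=0, q₋₁=0, q₋₂=1):
  k=0: a=5, p=5, q=1
  k=1: a=1, p=6, q=1
  k=2: a=18, p=113, q=19
  k=3: a=8, p=910, q=153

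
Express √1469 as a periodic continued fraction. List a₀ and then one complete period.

[38; 3, 18, 1, 4, 1, 18, 3, 76]

a₀ = ⌊√1469⌋ = 38.
With m₀=0, d₀=1 and mₖ₊₁ = dₖaₖ − mₖ, dₖ₊₁ = (n − mₖ₊₁²)/dₖ, aₖ₊₁ = ⌊(a₀+mₖ₊₁)/dₖ₊₁⌋:
  k=1: m=38, d=25, a=3
  k=2: m=37, d=4, a=18
  k=3: m=35, d=61, a=1
  k=4: m=26, d=13, a=4
  k=5: m=26, d=61, a=1
  k=6: m=35, d=4, a=18
  k=7: m=37, d=25, a=3
  k=8: m=38, d=1, a=76
d=1 and a=2a₀=76 at k=8, so the next step gives (m, d) = (38, 25) again — its k=1 value — and the period has length 8.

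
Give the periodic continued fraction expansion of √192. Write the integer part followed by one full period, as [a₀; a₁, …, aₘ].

[13; 1, 5, 1, 26]

a₀ = ⌊√192⌋ = 13.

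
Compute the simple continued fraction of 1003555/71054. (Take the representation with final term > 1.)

[14; 8, 13, 3, 2, 3, 13, 2]

1003555 = 14·71054 + 8799
71054 = 8·8799 + 662
8799 = 13·662 + 193
662 = 3·193 + 83
193 = 2·83 + 27
83 = 3·27 + 2
27 = 13·2 + 1
2 = 2·1 + 0  (stop)
So 1003555/71054 = [14; 8, 13, 3, 2, 3, 13, 2].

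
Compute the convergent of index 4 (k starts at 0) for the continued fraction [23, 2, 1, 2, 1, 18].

Using pₖ = aₖpₖ₋₁ + pₖ₋₂, qₖ = aₖqₖ₋₁ + qₖ₋₂ (with p₋₁=1, p₋₂=0, q₋₁=0, q₋₂=1):
  k=0: a=23, p=23, q=1
  k=1: a=2, p=47, q=2
  k=2: a=1, p=70, q=3
  k=3: a=2, p=187, q=8
  k=4: a=1, p=257, q=11

257/11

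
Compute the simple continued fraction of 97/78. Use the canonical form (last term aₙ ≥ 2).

97 = 1×78 + 19
78 = 4×19 + 2
19 = 9×2 + 1
2 = 2×1 + 0  (stop)
So 97/78 = [1; 4, 9, 2].

[1; 4, 9, 2]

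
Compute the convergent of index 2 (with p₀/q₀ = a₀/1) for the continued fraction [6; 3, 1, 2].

25/4

Using pₖ = aₖpₖ₋₁ + pₖ₋₂, qₖ = aₖqₖ₋₁ + qₖ₋₂ (with p₋₁=1, p₋₂=0, q₋₁=0, q₋₂=1):
  k=0: a=6, p=6, q=1
  k=1: a=3, p=19, q=3
  k=2: a=1, p=25, q=4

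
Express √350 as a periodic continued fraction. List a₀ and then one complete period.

a₀ = ⌊√350⌋ = 18.
With m₀=0, d₀=1 and mₖ₊₁ = dₖaₖ − mₖ, dₖ₊₁ = (n − mₖ₊₁²)/dₖ, aₖ₊₁ = ⌊(a₀+mₖ₊₁)/dₖ₊₁⌋:
  k=1: m=18, d=26, a=1
  k=2: m=8, d=11, a=2
  k=3: m=14, d=14, a=2
  k=4: m=14, d=11, a=2
  k=5: m=8, d=26, a=1
  k=6: m=18, d=1, a=36
d=1 and a=2a₀=36 at k=6, so the next step gives (m, d) = (18, 26) again — its k=1 value — and the period has length 6.

[18; 1, 2, 2, 2, 1, 36]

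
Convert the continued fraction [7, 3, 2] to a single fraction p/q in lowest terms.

51/7

Using pₖ = aₖpₖ₋₁ + pₖ₋₂ and qₖ = aₖqₖ₋₁ + qₖ₋₂:
  k=0: a=7, p=7, q=1
  k=1: a=3, p=22, q=3
  k=2: a=2, p=51, q=7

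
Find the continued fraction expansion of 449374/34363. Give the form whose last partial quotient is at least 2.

[13; 12, 1, 16, 2, 7, 10]

449374 = 13×34363 + 2655
34363 = 12×2655 + 2503
2655 = 1×2503 + 152
2503 = 16×152 + 71
152 = 2×71 + 10
71 = 7×10 + 1
10 = 10×1 + 0  (stop)
So 449374/34363 = [13; 12, 1, 16, 2, 7, 10].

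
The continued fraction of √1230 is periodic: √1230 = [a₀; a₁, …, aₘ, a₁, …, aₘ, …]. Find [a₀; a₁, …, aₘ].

[35; 14, 70]

a₀ = ⌊√1230⌋ = 35.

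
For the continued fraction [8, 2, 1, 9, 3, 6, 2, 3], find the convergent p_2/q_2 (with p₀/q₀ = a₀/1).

Using pₖ = aₖpₖ₋₁ + pₖ₋₂, qₖ = aₖqₖ₋₁ + qₖ₋₂ (with p₋₁=1, p₋₂=0, q₋₁=0, q₋₂=1):
  k=0: a=8, p=8, q=1
  k=1: a=2, p=17, q=2
  k=2: a=1, p=25, q=3

25/3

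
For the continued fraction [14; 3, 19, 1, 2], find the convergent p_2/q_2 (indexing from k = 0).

831/58

Using pₖ = aₖpₖ₋₁ + pₖ₋₂, qₖ = aₖqₖ₋₁ + qₖ₋₂ (with p₋₁=1, p₋₂=0, q₋₁=0, q₋₂=1):
  k=0: a=14, p=14, q=1
  k=1: a=3, p=43, q=3
  k=2: a=19, p=831, q=58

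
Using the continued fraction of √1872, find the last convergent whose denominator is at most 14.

√1872 = [43; 3, 1, 3, 86, …] (period length 4).
Convergents:
  p_0/q_0 = 43/1
  p_1/q_1 = 130/3
  p_2/q_2 = 173/4
  p_3/q_3 = 649/15
q_2 = 4 ≤ 14 < 15 = q_3, so the answer is 173/4.

173/4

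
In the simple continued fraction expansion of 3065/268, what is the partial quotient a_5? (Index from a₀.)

3065 = 11·268 + 117   →  a_0 = 11
268 = 2·117 + 34   →  a_1 = 2
117 = 3·34 + 15   →  a_2 = 3
34 = 2·15 + 4   →  a_3 = 2
15 = 3·4 + 3   →  a_4 = 3
4 = 1·3 + 1   →  a_5 = 1

1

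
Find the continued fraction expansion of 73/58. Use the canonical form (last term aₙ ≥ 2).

[1; 3, 1, 6, 2]

73 = 1*58 + 15
58 = 3*15 + 13
15 = 1*13 + 2
13 = 6*2 + 1
2 = 2*1 + 0  (stop)
So 73/58 = [1; 3, 1, 6, 2].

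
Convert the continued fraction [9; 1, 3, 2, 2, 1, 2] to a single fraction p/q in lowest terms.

Fold from the inside: start with 2/1.
  1 + 1/2 = 3/2
  2 + 2/3 = 8/3
  2 + 3/8 = 19/8
  3 + 8/19 = 65/19
  1 + 19/65 = 84/65
  9 + 65/84 = 821/84

821/84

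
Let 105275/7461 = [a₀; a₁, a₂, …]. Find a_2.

105275 = 14·7461 + 821   →  a_0 = 14
7461 = 9·821 + 72   →  a_1 = 9
821 = 11·72 + 29   →  a_2 = 11

11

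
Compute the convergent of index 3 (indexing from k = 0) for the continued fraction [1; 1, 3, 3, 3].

Using pₖ = aₖpₖ₋₁ + pₖ₋₂, qₖ = aₖqₖ₋₁ + qₖ₋₂ (with p₋₁=1, p₋₂=0, q₋₁=0, q₋₂=1):
  k=0: a=1, p=1, q=1
  k=1: a=1, p=2, q=1
  k=2: a=3, p=7, q=4
  k=3: a=3, p=23, q=13

23/13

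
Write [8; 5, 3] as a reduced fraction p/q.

131/16

Fold from the inside: start with 3/1.
  5 + 1/3 = 16/3
  8 + 3/16 = 131/16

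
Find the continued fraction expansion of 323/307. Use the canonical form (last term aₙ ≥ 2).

323 = 1*307 + 16
307 = 19*16 + 3
16 = 5*3 + 1
3 = 3*1 + 0  (stop)
So 323/307 = [1; 19, 5, 3].

[1; 19, 5, 3]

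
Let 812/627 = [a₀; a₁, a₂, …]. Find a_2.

812 = 1·627 + 185   →  a_0 = 1
627 = 3·185 + 72   →  a_1 = 3
185 = 2·72 + 41   →  a_2 = 2

2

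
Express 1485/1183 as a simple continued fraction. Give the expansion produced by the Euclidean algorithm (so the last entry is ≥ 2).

[1; 3, 1, 11, 12, 2]

1485 = 1·1183 + 302
1183 = 3·302 + 277
302 = 1·277 + 25
277 = 11·25 + 2
25 = 12·2 + 1
2 = 2·1 + 0  (stop)
So 1485/1183 = [1; 3, 1, 11, 12, 2].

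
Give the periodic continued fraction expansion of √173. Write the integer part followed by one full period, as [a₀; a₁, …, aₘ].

a₀ = ⌊√173⌋ = 13.
With m₀=0, d₀=1 and mₖ₊₁ = dₖaₖ − mₖ, dₖ₊₁ = (n − mₖ₊₁²)/dₖ, aₖ₊₁ = ⌊(a₀+mₖ₊₁)/dₖ₊₁⌋:
  k=1: m=13, d=4, a=6
  k=2: m=11, d=13, a=1
  k=3: m=2, d=13, a=1
  k=4: m=11, d=4, a=6
  k=5: m=13, d=1, a=26
d=1 and a=2a₀=26 at k=5, so the next step gives (m, d) = (13, 4) again — its k=1 value — and the period has length 5.

[13; 6, 1, 1, 6, 26]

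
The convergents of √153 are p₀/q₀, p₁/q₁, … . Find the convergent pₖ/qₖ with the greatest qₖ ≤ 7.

37/3

√153 = [12; 2, 1, 2, 2, 2, 1, 2, 24, …] (period length 8).
Convergents:
  p_0/q_0 = 12/1
  p_1/q_1 = 25/2
  p_2/q_2 = 37/3
  p_3/q_3 = 99/8
q_2 = 3 ≤ 7 < 8 = q_3, so the answer is 37/3.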